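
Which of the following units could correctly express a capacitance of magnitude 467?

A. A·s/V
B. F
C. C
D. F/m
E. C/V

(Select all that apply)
A, B, E

capacitance has SI base units: A^2 * s^4 / (kg * m^2)

Checking each option against A^2 * s^4 / (kg * m^2):
  A. A·s/V: ✓ matches
  B. F: ✓ matches
  C. C: ✗ does not match
  D. F/m: ✗ does not match
  E. C/V: ✓ matches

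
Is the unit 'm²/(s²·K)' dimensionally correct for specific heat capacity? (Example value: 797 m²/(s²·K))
Yes

specific heat capacity has SI base units: m^2 / (s^2 * K)
m²/(s²·K) reduces to the same SI base units, so it is a valid unit for specific heat capacity.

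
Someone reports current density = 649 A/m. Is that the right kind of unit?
No

current density has SI base units: A / m^2
A/m does NOT reduce to A / m^2; a valid unit for current density would be e.g. A/m².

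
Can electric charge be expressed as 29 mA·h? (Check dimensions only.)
Yes

electric charge has SI base units: A * s
mA·h reduces to the same SI base units, so it is a valid unit for electric charge.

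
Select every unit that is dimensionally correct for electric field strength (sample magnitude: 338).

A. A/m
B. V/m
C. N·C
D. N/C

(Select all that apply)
B, D

electric field strength has SI base units: kg * m / (A * s^3)

Checking each option against kg * m / (A * s^3):
  A. A/m: ✗ does not match
  B. V/m: ✓ matches
  C. N·C: ✗ does not match
  D. N/C: ✓ matches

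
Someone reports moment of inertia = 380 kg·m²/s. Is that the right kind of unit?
No

moment of inertia has SI base units: kg * m^2
kg·m²/s does NOT reduce to kg * m^2; a valid unit for moment of inertia would be e.g. kg·m².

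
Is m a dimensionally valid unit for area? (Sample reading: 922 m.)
No

area has SI base units: m^2
m does NOT reduce to m^2; a valid unit for area would be e.g. m².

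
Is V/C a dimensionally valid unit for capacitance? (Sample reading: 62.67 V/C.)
No

capacitance has SI base units: A^2 * s^4 / (kg * m^2)
V/C does NOT reduce to A^2 * s^4 / (kg * m^2); a valid unit for capacitance would be e.g. F.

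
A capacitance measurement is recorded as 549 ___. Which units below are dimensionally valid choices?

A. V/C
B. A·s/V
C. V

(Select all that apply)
B

capacitance has SI base units: A^2 * s^4 / (kg * m^2)

Checking each option against A^2 * s^4 / (kg * m^2):
  A. V/C: ✗ does not match
  B. A·s/V: ✓ matches
  C. V: ✗ does not match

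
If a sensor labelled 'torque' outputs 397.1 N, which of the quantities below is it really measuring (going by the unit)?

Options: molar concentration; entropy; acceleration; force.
force

torque should have units dimensionally equivalent to kg * m^2 / s^2 (e.g. N·m).
The given unit 'N' reduces to kg * m / s^2. Of the listed options, that is the dimensionality of force.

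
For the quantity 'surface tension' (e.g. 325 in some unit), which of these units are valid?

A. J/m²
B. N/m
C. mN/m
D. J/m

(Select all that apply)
A, B, C

surface tension has SI base units: kg / s^2

Checking each option against kg / s^2:
  A. J/m²: ✓ matches
  B. N/m: ✓ matches
  C. mN/m: ✓ matches
  D. J/m: ✗ does not match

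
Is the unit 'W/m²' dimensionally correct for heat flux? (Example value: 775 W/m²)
Yes

heat flux has SI base units: kg / s^3
W/m² reduces to the same SI base units, so it is a valid unit for heat flux.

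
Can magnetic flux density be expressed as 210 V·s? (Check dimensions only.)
No

magnetic flux density has SI base units: kg / (A * s^2)
V·s does NOT reduce to kg / (A * s^2); a valid unit for magnetic flux density would be e.g. T.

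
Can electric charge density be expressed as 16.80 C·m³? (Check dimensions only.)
No

electric charge density has SI base units: A * s / m^3
C·m³ does NOT reduce to A * s / m^3; a valid unit for electric charge density would be e.g. C/m³.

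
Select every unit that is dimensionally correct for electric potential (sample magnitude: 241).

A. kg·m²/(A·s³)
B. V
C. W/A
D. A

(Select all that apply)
A, B, C

electric potential has SI base units: kg * m^2 / (A * s^3)

Checking each option against kg * m^2 / (A * s^3):
  A. kg·m²/(A·s³): ✓ matches
  B. V: ✓ matches
  C. W/A: ✓ matches
  D. A: ✗ does not match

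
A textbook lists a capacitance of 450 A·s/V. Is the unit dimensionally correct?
Yes

capacitance has SI base units: A^2 * s^4 / (kg * m^2)
A·s/V reduces to the same SI base units, so it is a valid unit for capacitance.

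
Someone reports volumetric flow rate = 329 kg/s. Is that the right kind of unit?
No

volumetric flow rate has SI base units: m^3 / s
kg/s does NOT reduce to m^3 / s; a valid unit for volumetric flow rate would be e.g. m³/s.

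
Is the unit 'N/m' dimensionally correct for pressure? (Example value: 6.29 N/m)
No

pressure has SI base units: kg / (m * s^2)
N/m does NOT reduce to kg / (m * s^2); a valid unit for pressure would be e.g. Pa.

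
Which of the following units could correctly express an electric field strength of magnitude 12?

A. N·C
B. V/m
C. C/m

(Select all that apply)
B

electric field strength has SI base units: kg * m / (A * s^3)

Checking each option against kg * m / (A * s^3):
  A. N·C: ✗ does not match
  B. V/m: ✓ matches
  C. C/m: ✗ does not match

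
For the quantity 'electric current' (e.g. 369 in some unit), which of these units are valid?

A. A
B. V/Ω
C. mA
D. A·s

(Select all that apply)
A, B, C

electric current has SI base units: A

Checking each option against A:
  A. A: ✓ matches
  B. V/Ω: ✓ matches
  C. mA: ✓ matches
  D. A·s: ✗ does not match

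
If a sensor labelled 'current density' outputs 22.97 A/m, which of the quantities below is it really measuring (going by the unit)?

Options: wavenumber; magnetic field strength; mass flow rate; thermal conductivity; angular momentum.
magnetic field strength

current density should have units dimensionally equivalent to A / m^2 (e.g. A/m²).
The given unit 'A/m' reduces to A / m. Of the listed options, that is the dimensionality of magnetic field strength.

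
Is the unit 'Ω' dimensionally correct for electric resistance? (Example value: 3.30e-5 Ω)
Yes

electric resistance has SI base units: kg * m^2 / (A^2 * s^3)
Ω reduces to the same SI base units, so it is a valid unit for electric resistance.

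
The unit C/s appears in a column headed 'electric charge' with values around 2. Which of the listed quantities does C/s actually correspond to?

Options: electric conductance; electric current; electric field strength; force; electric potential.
electric current

electric charge should have units dimensionally equivalent to A * s (e.g. C).
The given unit 'C/s' reduces to A. Of the listed options, that is the dimensionality of electric current.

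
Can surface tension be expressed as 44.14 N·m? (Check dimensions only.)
No

surface tension has SI base units: kg / s^2
N·m does NOT reduce to kg / s^2; a valid unit for surface tension would be e.g. N/m.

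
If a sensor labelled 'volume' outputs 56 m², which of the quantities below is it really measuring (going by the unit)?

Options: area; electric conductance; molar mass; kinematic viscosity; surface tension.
area

volume should have units dimensionally equivalent to m^3 (e.g. m³).
The given unit 'm²' reduces to m^2. Of the listed options, that is the dimensionality of area.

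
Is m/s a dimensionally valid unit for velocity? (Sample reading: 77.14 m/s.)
Yes

velocity has SI base units: m / s
m/s reduces to the same SI base units, so it is a valid unit for velocity.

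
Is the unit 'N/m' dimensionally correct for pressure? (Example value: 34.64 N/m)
No

pressure has SI base units: kg / (m * s^2)
N/m does NOT reduce to kg / (m * s^2); a valid unit for pressure would be e.g. Pa.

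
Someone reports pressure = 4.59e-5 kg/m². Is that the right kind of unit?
No

pressure has SI base units: kg / (m * s^2)
kg/m² does NOT reduce to kg / (m * s^2); a valid unit for pressure would be e.g. Pa.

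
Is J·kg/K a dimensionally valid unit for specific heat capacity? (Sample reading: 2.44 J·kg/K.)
No

specific heat capacity has SI base units: m^2 / (s^2 * K)
J·kg/K does NOT reduce to m^2 / (s^2 * K); a valid unit for specific heat capacity would be e.g. J/(kg·K).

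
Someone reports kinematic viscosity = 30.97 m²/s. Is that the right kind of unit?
Yes

kinematic viscosity has SI base units: m^2 / s
m²/s reduces to the same SI base units, so it is a valid unit for kinematic viscosity.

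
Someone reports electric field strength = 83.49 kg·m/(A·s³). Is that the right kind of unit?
Yes

electric field strength has SI base units: kg * m / (A * s^3)
kg·m/(A·s³) reduces to the same SI base units, so it is a valid unit for electric field strength.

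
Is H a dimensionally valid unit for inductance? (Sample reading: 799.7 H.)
Yes

inductance has SI base units: kg * m^2 / (A^2 * s^2)
H reduces to the same SI base units, so it is a valid unit for inductance.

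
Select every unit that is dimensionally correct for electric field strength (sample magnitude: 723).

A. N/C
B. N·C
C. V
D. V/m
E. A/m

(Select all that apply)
A, D

electric field strength has SI base units: kg * m / (A * s^3)

Checking each option against kg * m / (A * s^3):
  A. N/C: ✓ matches
  B. N·C: ✗ does not match
  C. V: ✗ does not match
  D. V/m: ✓ matches
  E. A/m: ✗ does not match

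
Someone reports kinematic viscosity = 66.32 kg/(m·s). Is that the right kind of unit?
No

kinematic viscosity has SI base units: m^2 / s
kg/(m·s) does NOT reduce to m^2 / s; a valid unit for kinematic viscosity would be e.g. m²/s.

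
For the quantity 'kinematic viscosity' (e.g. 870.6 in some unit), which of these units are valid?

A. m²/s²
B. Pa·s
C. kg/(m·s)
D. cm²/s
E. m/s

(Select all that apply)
D

kinematic viscosity has SI base units: m^2 / s

Checking each option against m^2 / s:
  A. m²/s²: ✗ does not match
  B. Pa·s: ✗ does not match
  C. kg/(m·s): ✗ does not match
  D. cm²/s: ✓ matches
  E. m/s: ✗ does not match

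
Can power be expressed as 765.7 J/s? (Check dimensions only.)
Yes

power has SI base units: kg * m^2 / s^3
J/s reduces to the same SI base units, so it is a valid unit for power.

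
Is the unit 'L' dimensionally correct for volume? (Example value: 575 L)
Yes

volume has SI base units: m^3
L reduces to the same SI base units, so it is a valid unit for volume.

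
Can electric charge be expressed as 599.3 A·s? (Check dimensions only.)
Yes

electric charge has SI base units: A * s
A·s reduces to the same SI base units, so it is a valid unit for electric charge.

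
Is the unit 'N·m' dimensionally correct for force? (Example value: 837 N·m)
No

force has SI base units: kg * m / s^2
N·m does NOT reduce to kg * m / s^2; a valid unit for force would be e.g. N.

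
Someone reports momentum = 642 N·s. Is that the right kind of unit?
Yes

momentum has SI base units: kg * m / s
N·s reduces to the same SI base units, so it is a valid unit for momentum.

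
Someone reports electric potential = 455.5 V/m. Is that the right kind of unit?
No

electric potential has SI base units: kg * m^2 / (A * s^3)
V/m does NOT reduce to kg * m^2 / (A * s^3); a valid unit for electric potential would be e.g. V.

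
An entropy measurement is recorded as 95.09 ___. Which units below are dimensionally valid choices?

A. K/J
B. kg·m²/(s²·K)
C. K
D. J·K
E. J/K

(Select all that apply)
B, E

entropy has SI base units: kg * m^2 / (s^2 * K)

Checking each option against kg * m^2 / (s^2 * K):
  A. K/J: ✗ does not match
  B. kg·m²/(s²·K): ✓ matches
  C. K: ✗ does not match
  D. J·K: ✗ does not match
  E. J/K: ✓ matches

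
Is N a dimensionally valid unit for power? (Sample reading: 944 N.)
No

power has SI base units: kg * m^2 / s^3
N does NOT reduce to kg * m^2 / s^3; a valid unit for power would be e.g. W.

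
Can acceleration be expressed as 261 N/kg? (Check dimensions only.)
Yes

acceleration has SI base units: m / s^2
N/kg reduces to the same SI base units, so it is a valid unit for acceleration.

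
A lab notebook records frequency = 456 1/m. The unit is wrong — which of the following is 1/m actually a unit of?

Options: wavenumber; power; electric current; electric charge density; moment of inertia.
wavenumber

frequency should have units dimensionally equivalent to 1 / s (e.g. Hz).
The given unit '1/m' reduces to 1 / m. Of the listed options, that is the dimensionality of wavenumber.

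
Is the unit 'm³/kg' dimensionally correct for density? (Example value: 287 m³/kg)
No

density has SI base units: kg / m^3
m³/kg does NOT reduce to kg / m^3; a valid unit for density would be e.g. kg/m³.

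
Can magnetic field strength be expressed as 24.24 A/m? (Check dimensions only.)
Yes

magnetic field strength has SI base units: A / m
A/m reduces to the same SI base units, so it is a valid unit for magnetic field strength.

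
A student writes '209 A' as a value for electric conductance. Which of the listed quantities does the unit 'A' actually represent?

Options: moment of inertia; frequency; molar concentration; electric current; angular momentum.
electric current

electric conductance should have units dimensionally equivalent to A^2 * s^3 / (kg * m^2) (e.g. S).
The given unit 'A' reduces to A. Of the listed options, that is the dimensionality of electric current.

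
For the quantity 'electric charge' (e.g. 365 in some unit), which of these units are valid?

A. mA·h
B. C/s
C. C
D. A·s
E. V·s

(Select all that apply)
A, C, D

electric charge has SI base units: A * s

Checking each option against A * s:
  A. mA·h: ✓ matches
  B. C/s: ✗ does not match
  C. C: ✓ matches
  D. A·s: ✓ matches
  E. V·s: ✗ does not match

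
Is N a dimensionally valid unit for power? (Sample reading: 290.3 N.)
No

power has SI base units: kg * m^2 / s^3
N does NOT reduce to kg * m^2 / s^3; a valid unit for power would be e.g. W.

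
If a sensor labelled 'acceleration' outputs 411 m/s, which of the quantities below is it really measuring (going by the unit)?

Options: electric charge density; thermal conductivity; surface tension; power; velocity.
velocity

acceleration should have units dimensionally equivalent to m / s^2 (e.g. m/s²).
The given unit 'm/s' reduces to m / s. Of the listed options, that is the dimensionality of velocity.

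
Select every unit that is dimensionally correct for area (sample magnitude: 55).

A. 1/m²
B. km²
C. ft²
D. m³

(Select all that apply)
B, C

area has SI base units: m^2

Checking each option against m^2:
  A. 1/m²: ✗ does not match
  B. km²: ✓ matches
  C. ft²: ✓ matches
  D. m³: ✗ does not match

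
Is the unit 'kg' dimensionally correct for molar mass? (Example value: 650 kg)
No

molar mass has SI base units: kg / mol
kg does NOT reduce to kg / mol; a valid unit for molar mass would be e.g. kg/mol.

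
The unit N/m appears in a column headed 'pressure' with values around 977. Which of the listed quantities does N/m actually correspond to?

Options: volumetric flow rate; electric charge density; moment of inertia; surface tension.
surface tension

pressure should have units dimensionally equivalent to kg / (m * s^2) (e.g. Pa).
The given unit 'N/m' reduces to kg / s^2. Of the listed options, that is the dimensionality of surface tension.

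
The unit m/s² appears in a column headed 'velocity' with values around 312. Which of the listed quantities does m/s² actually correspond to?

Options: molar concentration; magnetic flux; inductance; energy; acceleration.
acceleration

velocity should have units dimensionally equivalent to m / s (e.g. m/s).
The given unit 'm/s²' reduces to m / s^2. Of the listed options, that is the dimensionality of acceleration.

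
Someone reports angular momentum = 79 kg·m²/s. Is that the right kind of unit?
Yes

angular momentum has SI base units: kg * m^2 / s
kg·m²/s reduces to the same SI base units, so it is a valid unit for angular momentum.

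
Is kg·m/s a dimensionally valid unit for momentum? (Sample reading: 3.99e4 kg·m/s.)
Yes

momentum has SI base units: kg * m / s
kg·m/s reduces to the same SI base units, so it is a valid unit for momentum.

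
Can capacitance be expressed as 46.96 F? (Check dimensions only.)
Yes

capacitance has SI base units: A^2 * s^4 / (kg * m^2)
F reduces to the same SI base units, so it is a valid unit for capacitance.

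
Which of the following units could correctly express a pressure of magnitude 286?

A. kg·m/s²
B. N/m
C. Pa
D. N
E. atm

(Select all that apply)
C, E

pressure has SI base units: kg / (m * s^2)

Checking each option against kg / (m * s^2):
  A. kg·m/s²: ✗ does not match
  B. N/m: ✗ does not match
  C. Pa: ✓ matches
  D. N: ✗ does not match
  E. atm: ✓ matches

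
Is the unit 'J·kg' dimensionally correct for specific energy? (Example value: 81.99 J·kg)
No

specific energy has SI base units: m^2 / s^2
J·kg does NOT reduce to m^2 / s^2; a valid unit for specific energy would be e.g. J/kg.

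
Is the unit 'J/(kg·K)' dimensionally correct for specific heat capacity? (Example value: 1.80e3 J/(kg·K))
Yes

specific heat capacity has SI base units: m^2 / (s^2 * K)
J/(kg·K) reduces to the same SI base units, so it is a valid unit for specific heat capacity.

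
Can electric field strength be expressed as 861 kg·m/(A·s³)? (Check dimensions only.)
Yes

electric field strength has SI base units: kg * m / (A * s^3)
kg·m/(A·s³) reduces to the same SI base units, so it is a valid unit for electric field strength.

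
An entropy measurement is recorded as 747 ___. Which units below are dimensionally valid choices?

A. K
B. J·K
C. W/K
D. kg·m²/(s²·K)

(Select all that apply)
D

entropy has SI base units: kg * m^2 / (s^2 * K)

Checking each option against kg * m^2 / (s^2 * K):
  A. K: ✗ does not match
  B. J·K: ✗ does not match
  C. W/K: ✗ does not match
  D. kg·m²/(s²·K): ✓ matches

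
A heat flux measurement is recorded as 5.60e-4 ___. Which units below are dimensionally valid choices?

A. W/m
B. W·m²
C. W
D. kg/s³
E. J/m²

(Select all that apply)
D

heat flux has SI base units: kg / s^3

Checking each option against kg / s^3:
  A. W/m: ✗ does not match
  B. W·m²: ✗ does not match
  C. W: ✗ does not match
  D. kg/s³: ✓ matches
  E. J/m²: ✗ does not match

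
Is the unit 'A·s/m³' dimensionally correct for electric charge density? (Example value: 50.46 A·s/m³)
Yes

electric charge density has SI base units: A * s / m^3
A·s/m³ reduces to the same SI base units, so it is a valid unit for electric charge density.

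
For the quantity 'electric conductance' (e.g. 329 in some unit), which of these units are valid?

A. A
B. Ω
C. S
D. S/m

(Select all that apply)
C

electric conductance has SI base units: A^2 * s^3 / (kg * m^2)

Checking each option against A^2 * s^3 / (kg * m^2):
  A. A: ✗ does not match
  B. Ω: ✗ does not match
  C. S: ✓ matches
  D. S/m: ✗ does not match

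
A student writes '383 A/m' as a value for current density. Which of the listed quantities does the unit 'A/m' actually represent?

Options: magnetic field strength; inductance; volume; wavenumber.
magnetic field strength

current density should have units dimensionally equivalent to A / m^2 (e.g. A/m²).
The given unit 'A/m' reduces to A / m. Of the listed options, that is the dimensionality of magnetic field strength.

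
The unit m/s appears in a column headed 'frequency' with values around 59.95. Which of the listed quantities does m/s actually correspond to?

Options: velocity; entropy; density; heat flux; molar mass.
velocity

frequency should have units dimensionally equivalent to 1 / s (e.g. Hz).
The given unit 'm/s' reduces to m / s. Of the listed options, that is the dimensionality of velocity.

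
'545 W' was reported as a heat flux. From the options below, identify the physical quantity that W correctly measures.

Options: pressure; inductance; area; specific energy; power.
power

heat flux should have units dimensionally equivalent to kg / s^3 (e.g. W/m²).
The given unit 'W' reduces to kg * m^2 / s^3. Of the listed options, that is the dimensionality of power.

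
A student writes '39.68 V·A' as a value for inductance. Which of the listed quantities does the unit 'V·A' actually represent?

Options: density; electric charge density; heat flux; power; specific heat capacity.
power

inductance should have units dimensionally equivalent to kg * m^2 / (A^2 * s^2) (e.g. H).
The given unit 'V·A' reduces to kg * m^2 / s^3. Of the listed options, that is the dimensionality of power.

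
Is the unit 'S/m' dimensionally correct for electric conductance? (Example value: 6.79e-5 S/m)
No

electric conductance has SI base units: A^2 * s^3 / (kg * m^2)
S/m does NOT reduce to A^2 * s^3 / (kg * m^2); a valid unit for electric conductance would be e.g. S.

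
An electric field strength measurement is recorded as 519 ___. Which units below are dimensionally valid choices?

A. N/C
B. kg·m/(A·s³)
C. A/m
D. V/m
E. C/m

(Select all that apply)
A, B, D

electric field strength has SI base units: kg * m / (A * s^3)

Checking each option against kg * m / (A * s^3):
  A. N/C: ✓ matches
  B. kg·m/(A·s³): ✓ matches
  C. A/m: ✗ does not match
  D. V/m: ✓ matches
  E. C/m: ✗ does not match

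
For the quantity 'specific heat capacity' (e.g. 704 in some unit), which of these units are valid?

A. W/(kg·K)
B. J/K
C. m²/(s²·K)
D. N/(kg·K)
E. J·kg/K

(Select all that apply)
C

specific heat capacity has SI base units: m^2 / (s^2 * K)

Checking each option against m^2 / (s^2 * K):
  A. W/(kg·K): ✗ does not match
  B. J/K: ✗ does not match
  C. m²/(s²·K): ✓ matches
  D. N/(kg·K): ✗ does not match
  E. J·kg/K: ✗ does not match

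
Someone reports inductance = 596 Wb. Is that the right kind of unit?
No

inductance has SI base units: kg * m^2 / (A^2 * s^2)
Wb does NOT reduce to kg * m^2 / (A^2 * s^2); a valid unit for inductance would be e.g. H.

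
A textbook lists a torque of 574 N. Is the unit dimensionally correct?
No

torque has SI base units: kg * m^2 / s^2
N does NOT reduce to kg * m^2 / s^2; a valid unit for torque would be e.g. N·m.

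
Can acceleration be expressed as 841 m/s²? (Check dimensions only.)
Yes

acceleration has SI base units: m / s^2
m/s² reduces to the same SI base units, so it is a valid unit for acceleration.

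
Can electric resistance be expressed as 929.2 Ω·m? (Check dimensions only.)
No

electric resistance has SI base units: kg * m^2 / (A^2 * s^3)
Ω·m does NOT reduce to kg * m^2 / (A^2 * s^3); a valid unit for electric resistance would be e.g. Ω.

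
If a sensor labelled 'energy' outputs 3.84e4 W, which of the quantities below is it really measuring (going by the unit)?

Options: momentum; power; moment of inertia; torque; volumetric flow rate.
power

energy should have units dimensionally equivalent to kg * m^2 / s^2 (e.g. J).
The given unit 'W' reduces to kg * m^2 / s^3. Of the listed options, that is the dimensionality of power.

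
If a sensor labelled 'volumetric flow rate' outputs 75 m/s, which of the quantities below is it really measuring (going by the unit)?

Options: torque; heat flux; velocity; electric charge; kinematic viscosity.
velocity

volumetric flow rate should have units dimensionally equivalent to m^3 / s (e.g. m³/s).
The given unit 'm/s' reduces to m / s. Of the listed options, that is the dimensionality of velocity.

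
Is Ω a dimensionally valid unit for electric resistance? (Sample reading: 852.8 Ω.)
Yes

electric resistance has SI base units: kg * m^2 / (A^2 * s^3)
Ω reduces to the same SI base units, so it is a valid unit for electric resistance.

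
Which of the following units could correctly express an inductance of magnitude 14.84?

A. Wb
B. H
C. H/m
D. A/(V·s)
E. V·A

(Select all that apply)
B

inductance has SI base units: kg * m^2 / (A^2 * s^2)

Checking each option against kg * m^2 / (A^2 * s^2):
  A. Wb: ✗ does not match
  B. H: ✓ matches
  C. H/m: ✗ does not match
  D. A/(V·s): ✗ does not match
  E. V·A: ✗ does not match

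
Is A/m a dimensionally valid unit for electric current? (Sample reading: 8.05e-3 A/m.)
No

electric current has SI base units: A
A/m does NOT reduce to A; a valid unit for electric current would be e.g. A.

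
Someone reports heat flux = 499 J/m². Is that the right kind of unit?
No

heat flux has SI base units: kg / s^3
J/m² does NOT reduce to kg / s^3; a valid unit for heat flux would be e.g. W/m².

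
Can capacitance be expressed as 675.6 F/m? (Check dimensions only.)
No

capacitance has SI base units: A^2 * s^4 / (kg * m^2)
F/m does NOT reduce to A^2 * s^4 / (kg * m^2); a valid unit for capacitance would be e.g. F.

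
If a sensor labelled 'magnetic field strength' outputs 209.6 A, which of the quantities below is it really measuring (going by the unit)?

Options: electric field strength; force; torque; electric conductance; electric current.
electric current

magnetic field strength should have units dimensionally equivalent to A / m (e.g. A/m).
The given unit 'A' reduces to A. Of the listed options, that is the dimensionality of electric current.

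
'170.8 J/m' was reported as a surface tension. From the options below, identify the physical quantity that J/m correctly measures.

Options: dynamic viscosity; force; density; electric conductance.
force

surface tension should have units dimensionally equivalent to kg / s^2 (e.g. N/m).
The given unit 'J/m' reduces to kg * m / s^2. Of the listed options, that is the dimensionality of force.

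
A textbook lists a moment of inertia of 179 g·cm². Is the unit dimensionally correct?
Yes

moment of inertia has SI base units: kg * m^2
g·cm² reduces to the same SI base units, so it is a valid unit for moment of inertia.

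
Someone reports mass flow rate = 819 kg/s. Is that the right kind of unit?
Yes

mass flow rate has SI base units: kg / s
kg/s reduces to the same SI base units, so it is a valid unit for mass flow rate.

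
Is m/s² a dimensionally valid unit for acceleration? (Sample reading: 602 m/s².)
Yes

acceleration has SI base units: m / s^2
m/s² reduces to the same SI base units, so it is a valid unit for acceleration.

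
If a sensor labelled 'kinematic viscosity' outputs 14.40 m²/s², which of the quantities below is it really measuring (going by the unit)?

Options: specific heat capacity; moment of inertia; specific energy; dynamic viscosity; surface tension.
specific energy

kinematic viscosity should have units dimensionally equivalent to m^2 / s (e.g. m²/s).
The given unit 'm²/s²' reduces to m^2 / s^2. Of the listed options, that is the dimensionality of specific energy.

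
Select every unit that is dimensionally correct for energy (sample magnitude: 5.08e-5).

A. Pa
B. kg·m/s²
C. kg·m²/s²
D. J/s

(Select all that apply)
C

energy has SI base units: kg * m^2 / s^2

Checking each option against kg * m^2 / s^2:
  A. Pa: ✗ does not match
  B. kg·m/s²: ✗ does not match
  C. kg·m²/s²: ✓ matches
  D. J/s: ✗ does not match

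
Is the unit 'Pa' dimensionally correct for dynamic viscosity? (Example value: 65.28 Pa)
No

dynamic viscosity has SI base units: kg / (m * s)
Pa does NOT reduce to kg / (m * s); a valid unit for dynamic viscosity would be e.g. Pa·s.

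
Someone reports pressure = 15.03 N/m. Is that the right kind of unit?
No

pressure has SI base units: kg / (m * s^2)
N/m does NOT reduce to kg / (m * s^2); a valid unit for pressure would be e.g. Pa.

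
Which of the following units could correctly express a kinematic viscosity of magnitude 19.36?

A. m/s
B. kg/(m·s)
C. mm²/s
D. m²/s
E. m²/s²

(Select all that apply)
C, D

kinematic viscosity has SI base units: m^2 / s

Checking each option against m^2 / s:
  A. m/s: ✗ does not match
  B. kg/(m·s): ✗ does not match
  C. mm²/s: ✓ matches
  D. m²/s: ✓ matches
  E. m²/s²: ✗ does not match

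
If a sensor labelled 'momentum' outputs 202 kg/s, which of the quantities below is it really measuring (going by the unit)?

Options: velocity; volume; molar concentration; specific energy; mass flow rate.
mass flow rate

momentum should have units dimensionally equivalent to kg * m / s (e.g. kg·m/s).
The given unit 'kg/s' reduces to kg / s. Of the listed options, that is the dimensionality of mass flow rate.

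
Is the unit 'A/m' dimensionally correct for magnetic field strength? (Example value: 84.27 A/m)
Yes

magnetic field strength has SI base units: A / m
A/m reduces to the same SI base units, so it is a valid unit for magnetic field strength.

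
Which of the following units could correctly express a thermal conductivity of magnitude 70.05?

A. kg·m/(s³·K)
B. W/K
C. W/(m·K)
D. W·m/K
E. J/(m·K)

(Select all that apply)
A, C

thermal conductivity has SI base units: kg * m / (s^3 * K)

Checking each option against kg * m / (s^3 * K):
  A. kg·m/(s³·K): ✓ matches
  B. W/K: ✗ does not match
  C. W/(m·K): ✓ matches
  D. W·m/K: ✗ does not match
  E. J/(m·K): ✗ does not match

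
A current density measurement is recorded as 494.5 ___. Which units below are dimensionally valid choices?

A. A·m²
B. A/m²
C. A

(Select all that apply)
B

current density has SI base units: A / m^2

Checking each option against A / m^2:
  A. A·m²: ✗ does not match
  B. A/m²: ✓ matches
  C. A: ✗ does not match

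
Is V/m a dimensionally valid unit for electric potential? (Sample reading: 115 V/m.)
No

electric potential has SI base units: kg * m^2 / (A * s^3)
V/m does NOT reduce to kg * m^2 / (A * s^3); a valid unit for electric potential would be e.g. V.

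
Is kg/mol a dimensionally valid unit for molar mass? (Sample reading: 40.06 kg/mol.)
Yes

molar mass has SI base units: kg / mol
kg/mol reduces to the same SI base units, so it is a valid unit for molar mass.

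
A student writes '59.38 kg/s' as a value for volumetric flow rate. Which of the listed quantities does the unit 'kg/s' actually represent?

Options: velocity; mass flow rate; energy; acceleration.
mass flow rate

volumetric flow rate should have units dimensionally equivalent to m^3 / s (e.g. m³/s).
The given unit 'kg/s' reduces to kg / s. Of the listed options, that is the dimensionality of mass flow rate.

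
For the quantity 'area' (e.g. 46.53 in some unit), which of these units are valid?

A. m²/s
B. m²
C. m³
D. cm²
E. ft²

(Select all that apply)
B, D, E

area has SI base units: m^2

Checking each option against m^2:
  A. m²/s: ✗ does not match
  B. m²: ✓ matches
  C. m³: ✗ does not match
  D. cm²: ✓ matches
  E. ft²: ✓ matches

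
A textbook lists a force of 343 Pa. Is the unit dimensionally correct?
No

force has SI base units: kg * m / s^2
Pa does NOT reduce to kg * m / s^2; a valid unit for force would be e.g. N.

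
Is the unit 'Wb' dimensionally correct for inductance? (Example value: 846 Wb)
No

inductance has SI base units: kg * m^2 / (A^2 * s^2)
Wb does NOT reduce to kg * m^2 / (A^2 * s^2); a valid unit for inductance would be e.g. H.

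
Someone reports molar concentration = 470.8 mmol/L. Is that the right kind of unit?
Yes

molar concentration has SI base units: mol / m^3
mmol/L reduces to the same SI base units, so it is a valid unit for molar concentration.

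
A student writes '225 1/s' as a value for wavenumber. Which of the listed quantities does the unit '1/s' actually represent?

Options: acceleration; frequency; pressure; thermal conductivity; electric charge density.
frequency

wavenumber should have units dimensionally equivalent to 1 / m (e.g. 1/m).
The given unit '1/s' reduces to 1 / s. Of the listed options, that is the dimensionality of frequency.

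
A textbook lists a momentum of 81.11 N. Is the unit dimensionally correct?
No

momentum has SI base units: kg * m / s
N does NOT reduce to kg * m / s; a valid unit for momentum would be e.g. kg·m/s.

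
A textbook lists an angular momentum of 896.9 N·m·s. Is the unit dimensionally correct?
Yes

angular momentum has SI base units: kg * m^2 / s
N·m·s reduces to the same SI base units, so it is a valid unit for angular momentum.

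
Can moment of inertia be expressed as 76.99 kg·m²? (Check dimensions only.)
Yes

moment of inertia has SI base units: kg * m^2
kg·m² reduces to the same SI base units, so it is a valid unit for moment of inertia.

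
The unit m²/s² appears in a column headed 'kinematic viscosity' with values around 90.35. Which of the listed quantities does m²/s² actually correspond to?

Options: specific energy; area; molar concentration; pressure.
specific energy

kinematic viscosity should have units dimensionally equivalent to m^2 / s (e.g. m²/s).
The given unit 'm²/s²' reduces to m^2 / s^2. Of the listed options, that is the dimensionality of specific energy.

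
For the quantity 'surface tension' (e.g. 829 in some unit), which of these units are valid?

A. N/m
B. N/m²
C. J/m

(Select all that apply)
A

surface tension has SI base units: kg / s^2

Checking each option against kg / s^2:
  A. N/m: ✓ matches
  B. N/m²: ✗ does not match
  C. J/m: ✗ does not match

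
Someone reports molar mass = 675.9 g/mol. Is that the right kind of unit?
Yes

molar mass has SI base units: kg / mol
g/mol reduces to the same SI base units, so it is a valid unit for molar mass.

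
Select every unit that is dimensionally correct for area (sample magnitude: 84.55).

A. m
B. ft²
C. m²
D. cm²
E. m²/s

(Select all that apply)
B, C, D

area has SI base units: m^2

Checking each option against m^2:
  A. m: ✗ does not match
  B. ft²: ✓ matches
  C. m²: ✓ matches
  D. cm²: ✓ matches
  E. m²/s: ✗ does not match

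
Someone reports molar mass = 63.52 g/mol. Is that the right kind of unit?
Yes

molar mass has SI base units: kg / mol
g/mol reduces to the same SI base units, so it is a valid unit for molar mass.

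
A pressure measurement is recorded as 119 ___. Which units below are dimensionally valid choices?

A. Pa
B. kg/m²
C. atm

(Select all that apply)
A, C

pressure has SI base units: kg / (m * s^2)

Checking each option against kg / (m * s^2):
  A. Pa: ✓ matches
  B. kg/m²: ✗ does not match
  C. atm: ✓ matches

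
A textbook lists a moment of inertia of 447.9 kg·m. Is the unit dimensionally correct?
No

moment of inertia has SI base units: kg * m^2
kg·m does NOT reduce to kg * m^2; a valid unit for moment of inertia would be e.g. kg·m².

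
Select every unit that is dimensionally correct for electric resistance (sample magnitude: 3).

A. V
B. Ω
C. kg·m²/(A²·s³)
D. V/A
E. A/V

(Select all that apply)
B, C, D

electric resistance has SI base units: kg * m^2 / (A^2 * s^3)

Checking each option against kg * m^2 / (A^2 * s^3):
  A. V: ✗ does not match
  B. Ω: ✓ matches
  C. kg·m²/(A²·s³): ✓ matches
  D. V/A: ✓ matches
  E. A/V: ✗ does not match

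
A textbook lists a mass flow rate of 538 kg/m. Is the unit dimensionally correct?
No

mass flow rate has SI base units: kg / s
kg/m does NOT reduce to kg / s; a valid unit for mass flow rate would be e.g. kg/s.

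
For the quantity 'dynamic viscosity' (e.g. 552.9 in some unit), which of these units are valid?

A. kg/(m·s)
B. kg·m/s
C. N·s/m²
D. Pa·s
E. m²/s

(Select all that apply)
A, C, D

dynamic viscosity has SI base units: kg / (m * s)

Checking each option against kg / (m * s):
  A. kg/(m·s): ✓ matches
  B. kg·m/s: ✗ does not match
  C. N·s/m²: ✓ matches
  D. Pa·s: ✓ matches
  E. m²/s: ✗ does not match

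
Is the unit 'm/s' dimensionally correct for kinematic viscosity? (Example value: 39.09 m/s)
No

kinematic viscosity has SI base units: m^2 / s
m/s does NOT reduce to m^2 / s; a valid unit for kinematic viscosity would be e.g. m²/s.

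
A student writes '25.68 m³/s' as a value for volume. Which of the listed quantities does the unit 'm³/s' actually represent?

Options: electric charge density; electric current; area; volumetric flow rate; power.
volumetric flow rate

volume should have units dimensionally equivalent to m^3 (e.g. m³).
The given unit 'm³/s' reduces to m^3 / s. Of the listed options, that is the dimensionality of volumetric flow rate.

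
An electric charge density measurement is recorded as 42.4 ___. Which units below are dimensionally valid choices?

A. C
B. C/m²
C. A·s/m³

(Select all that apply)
C

electric charge density has SI base units: A * s / m^3

Checking each option against A * s / m^3:
  A. C: ✗ does not match
  B. C/m²: ✗ does not match
  C. A·s/m³: ✓ matches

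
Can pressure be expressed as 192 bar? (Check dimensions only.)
Yes

pressure has SI base units: kg / (m * s^2)
bar reduces to the same SI base units, so it is a valid unit for pressure.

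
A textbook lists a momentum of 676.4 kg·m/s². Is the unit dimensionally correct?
No

momentum has SI base units: kg * m / s
kg·m/s² does NOT reduce to kg * m / s; a valid unit for momentum would be e.g. kg·m/s.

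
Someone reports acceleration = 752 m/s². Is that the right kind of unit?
Yes

acceleration has SI base units: m / s^2
m/s² reduces to the same SI base units, so it is a valid unit for acceleration.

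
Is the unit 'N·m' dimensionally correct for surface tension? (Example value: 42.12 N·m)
No

surface tension has SI base units: kg / s^2
N·m does NOT reduce to kg / s^2; a valid unit for surface tension would be e.g. N/m.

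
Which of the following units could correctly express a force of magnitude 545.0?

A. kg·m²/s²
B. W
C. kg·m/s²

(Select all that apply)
C

force has SI base units: kg * m / s^2

Checking each option against kg * m / s^2:
  A. kg·m²/s²: ✗ does not match
  B. W: ✗ does not match
  C. kg·m/s²: ✓ matches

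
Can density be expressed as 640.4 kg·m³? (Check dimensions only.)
No

density has SI base units: kg / m^3
kg·m³ does NOT reduce to kg / m^3; a valid unit for density would be e.g. kg/m³.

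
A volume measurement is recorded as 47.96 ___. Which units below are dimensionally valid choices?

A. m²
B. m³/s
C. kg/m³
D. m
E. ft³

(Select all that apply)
E

volume has SI base units: m^3

Checking each option against m^3:
  A. m²: ✗ does not match
  B. m³/s: ✗ does not match
  C. kg/m³: ✗ does not match
  D. m: ✗ does not match
  E. ft³: ✓ matches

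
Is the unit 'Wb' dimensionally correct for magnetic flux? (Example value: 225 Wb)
Yes

magnetic flux has SI base units: kg * m^2 / (A * s^2)
Wb reduces to the same SI base units, so it is a valid unit for magnetic flux.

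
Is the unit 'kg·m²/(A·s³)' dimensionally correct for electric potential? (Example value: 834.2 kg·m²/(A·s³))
Yes

electric potential has SI base units: kg * m^2 / (A * s^3)
kg·m²/(A·s³) reduces to the same SI base units, so it is a valid unit for electric potential.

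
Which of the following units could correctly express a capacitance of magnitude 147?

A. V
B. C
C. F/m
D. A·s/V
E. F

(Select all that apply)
D, E

capacitance has SI base units: A^2 * s^4 / (kg * m^2)

Checking each option against A^2 * s^4 / (kg * m^2):
  A. V: ✗ does not match
  B. C: ✗ does not match
  C. F/m: ✗ does not match
  D. A·s/V: ✓ matches
  E. F: ✓ matches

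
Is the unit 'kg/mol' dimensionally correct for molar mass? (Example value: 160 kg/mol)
Yes

molar mass has SI base units: kg / mol
kg/mol reduces to the same SI base units, so it is a valid unit for molar mass.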